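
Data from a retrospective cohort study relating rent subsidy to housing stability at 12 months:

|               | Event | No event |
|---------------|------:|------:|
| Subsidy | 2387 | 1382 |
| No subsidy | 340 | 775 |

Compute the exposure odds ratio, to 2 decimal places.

Cells: a = 2387, b = 1382, c = 340, d = 775.
OR = (a·d)/(b·c) = (2387 × 775) / (1382 × 340) = 1849925 / 469880 = 3.93702
The odds of housing stability at 12 months are about 3.94 times as high in the subsidy group.

3.94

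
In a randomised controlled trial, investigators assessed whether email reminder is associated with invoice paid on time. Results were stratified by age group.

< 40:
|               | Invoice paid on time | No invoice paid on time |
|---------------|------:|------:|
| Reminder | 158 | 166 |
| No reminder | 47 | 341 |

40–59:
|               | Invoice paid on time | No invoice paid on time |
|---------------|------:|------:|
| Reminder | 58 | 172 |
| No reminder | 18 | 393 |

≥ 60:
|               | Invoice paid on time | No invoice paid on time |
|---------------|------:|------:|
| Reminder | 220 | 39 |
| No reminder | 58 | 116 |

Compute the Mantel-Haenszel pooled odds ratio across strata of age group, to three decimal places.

OR_MH = Σ(aᵢdᵢ/nᵢ) / Σ(bᵢcᵢ/nᵢ), where nᵢ is the stratum total.
Stratum 1 (< 40): n = 712; a·d/n = 158·341/712 = 75.6713; b·c/n = 166·47/712 = 10.9579
Stratum 2 (40–59): n = 641; a·d/n = 58·393/641 = 35.5601; b·c/n = 172·18/641 = 4.8300
Stratum 3 (≥ 60): n = 433; a·d/n = 220·116/433 = 58.9376; b·c/n = 39·58/433 = 5.2240
OR_MH = (75.6713 + 35.5601 + 58.9376) / (10.9579 + 4.8300 + 5.2240) = 170.1691 / 21.0118 = 8.09872

8.099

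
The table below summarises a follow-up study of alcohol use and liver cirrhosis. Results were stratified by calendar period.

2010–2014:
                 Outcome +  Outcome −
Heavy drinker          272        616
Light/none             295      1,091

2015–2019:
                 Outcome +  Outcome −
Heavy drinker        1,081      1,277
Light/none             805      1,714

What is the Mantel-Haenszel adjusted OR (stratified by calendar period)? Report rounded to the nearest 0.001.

1.756

OR_MH = Σ(aᵢdᵢ/nᵢ) / Σ(bᵢcᵢ/nᵢ), where nᵢ is the stratum total.
Stratum 1 (2010–2014): n = 2274; a·d/n = 272·1091/2274 = 130.4978; b·c/n = 616·295/2274 = 79.9120
Stratum 2 (2015–2019): n = 4877; a·d/n = 1081·1714/4877 = 379.9127; b·c/n = 1277·805/4877 = 210.7822
OR_MH = (130.4978 + 379.9127) / (79.9120 + 210.7822) = 510.4105 / 290.6943 = 1.75583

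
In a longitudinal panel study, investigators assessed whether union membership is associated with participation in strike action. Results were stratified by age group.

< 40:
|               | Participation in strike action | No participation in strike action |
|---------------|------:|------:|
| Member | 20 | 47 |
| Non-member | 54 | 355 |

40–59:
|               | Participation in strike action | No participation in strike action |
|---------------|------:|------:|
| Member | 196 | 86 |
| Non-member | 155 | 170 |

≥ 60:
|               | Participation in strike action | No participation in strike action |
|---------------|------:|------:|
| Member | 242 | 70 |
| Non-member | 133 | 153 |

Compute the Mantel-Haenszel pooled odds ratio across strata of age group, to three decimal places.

3.073

OR_MH = Σ(aᵢdᵢ/nᵢ) / Σ(bᵢcᵢ/nᵢ), where nᵢ is the stratum total.
Stratum 1 (< 40): n = 476; a·d/n = 20·355/476 = 14.9160; b·c/n = 47·54/476 = 5.3319
Stratum 2 (40–59): n = 607; a·d/n = 196·170/607 = 54.8929; b·c/n = 86·155/607 = 21.9605
Stratum 3 (≥ 60): n = 598; a·d/n = 242·153/598 = 61.9164; b·c/n = 70·133/598 = 15.5686
OR_MH = (14.9160 + 54.8929 + 61.9164) / (5.3319 + 21.9605 + 15.5686) = 131.7253 / 42.8610 = 3.07332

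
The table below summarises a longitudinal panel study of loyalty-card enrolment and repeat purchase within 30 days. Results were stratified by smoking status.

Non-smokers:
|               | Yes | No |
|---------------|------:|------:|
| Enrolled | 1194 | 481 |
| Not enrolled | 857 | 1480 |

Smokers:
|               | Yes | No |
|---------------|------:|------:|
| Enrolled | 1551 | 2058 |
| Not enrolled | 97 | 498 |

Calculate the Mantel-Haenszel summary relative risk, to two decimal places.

RR_MH = Σ(aᵢ·n₀ᵢ/nᵢ) / Σ(cᵢ·n₁ᵢ/nᵢ), with n₁ᵢ = aᵢ+bᵢ (exposed), n₀ᵢ = cᵢ+dᵢ (unexposed), nᵢ = n₁ᵢ+n₀ᵢ.
Stratum 1 (Non-smokers): n₁ = 1675, n₀ = 2337, n = 4012; a·n₀/n = 1194·2337/4012 = 695.5080; c·n₁/n = 857·1675/4012 = 357.7954
Stratum 2 (Smokers): n₁ = 3609, n₀ = 595, n = 4204; a·n₀/n = 1551·595/4204 = 219.5159; c·n₁/n = 97·3609/4204 = 83.2714
RR_MH = (695.5080 + 219.5159) / (357.7954 + 83.2714) = 915.0239 / 441.0668 = 2.07457

2.07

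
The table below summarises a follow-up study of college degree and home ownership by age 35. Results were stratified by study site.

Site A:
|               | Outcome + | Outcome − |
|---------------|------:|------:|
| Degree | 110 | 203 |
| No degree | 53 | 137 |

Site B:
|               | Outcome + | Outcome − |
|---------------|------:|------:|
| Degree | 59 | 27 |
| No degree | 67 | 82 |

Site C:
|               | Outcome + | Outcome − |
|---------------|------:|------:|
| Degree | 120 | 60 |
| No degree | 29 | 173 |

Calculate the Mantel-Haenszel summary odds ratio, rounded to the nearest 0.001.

3.118

OR_MH = Σ(aᵢdᵢ/nᵢ) / Σ(bᵢcᵢ/nᵢ), where nᵢ is the stratum total.
Stratum 1 (Site A): n = 503; a·d/n = 110·137/503 = 29.9602; b·c/n = 203·53/503 = 21.3897
Stratum 2 (Site B): n = 235; a·d/n = 59·82/235 = 20.5872; b·c/n = 27·67/235 = 7.6979
Stratum 3 (Site C): n = 382; a·d/n = 120·173/382 = 54.3455; b·c/n = 60·29/382 = 4.5550
OR_MH = (29.9602 + 20.5872 + 54.3455) / (21.3897 + 7.6979 + 4.5550) = 104.8930 / 33.6425 = 3.11787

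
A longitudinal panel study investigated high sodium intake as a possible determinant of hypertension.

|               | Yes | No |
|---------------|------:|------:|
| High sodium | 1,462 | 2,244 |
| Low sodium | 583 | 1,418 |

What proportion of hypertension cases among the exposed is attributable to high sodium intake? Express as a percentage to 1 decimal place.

Cells: a = 1462, b = 2244, c = 583, d = 1418.
Risk in exposed = 1462/3706 = 0.39450; risk in unexposed = 583/2001 = 0.29135.
RR = 0.39450/0.29135 = 1.35401
AR% = (RR − 1)/RR × 100 = (1.35401 − 1)/1.35401 × 100 = 26.1451%

26.1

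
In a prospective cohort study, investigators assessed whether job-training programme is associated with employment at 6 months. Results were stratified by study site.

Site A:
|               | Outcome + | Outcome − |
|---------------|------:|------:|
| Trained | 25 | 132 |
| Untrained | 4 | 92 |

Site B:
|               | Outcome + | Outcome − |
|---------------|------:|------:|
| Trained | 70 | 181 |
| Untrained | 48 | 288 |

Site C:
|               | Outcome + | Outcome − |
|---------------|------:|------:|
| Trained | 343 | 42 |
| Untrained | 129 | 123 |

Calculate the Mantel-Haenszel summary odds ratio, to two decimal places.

OR_MH = Σ(aᵢdᵢ/nᵢ) / Σ(bᵢcᵢ/nᵢ), where nᵢ is the stratum total.
Stratum 1 (Site A): n = 253; a·d/n = 25·92/253 = 9.0909; b·c/n = 132·4/253 = 2.0870
Stratum 2 (Site B): n = 587; a·d/n = 70·288/587 = 34.3441; b·c/n = 181·48/587 = 14.8007
Stratum 3 (Site C): n = 637; a·d/n = 343·123/637 = 66.2308; b·c/n = 42·129/637 = 8.5055
OR_MH = (9.0909 + 34.3441 + 66.2308) / (2.0870 + 14.8007 + 8.5055) = 109.6658 / 25.3931 = 4.31872

4.32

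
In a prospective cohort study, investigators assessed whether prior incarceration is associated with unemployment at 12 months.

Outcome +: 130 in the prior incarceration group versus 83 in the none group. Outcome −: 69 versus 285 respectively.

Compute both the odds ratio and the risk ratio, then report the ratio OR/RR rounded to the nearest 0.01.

2.23

From the description: a = 130, b = 69, c = 83, d = 285.
OR = (130·285)/(69·83) = 37050/5727 = 6.46936
Risk in exposed = 130/199 = 0.65327; risk in unexposed = 83/368 = 0.22554; RR = 2.89641
OR/RR = 6.46936 / 2.89641 = 2.23358
The outcome is not rare, so the OR lies further from 1 than the RR.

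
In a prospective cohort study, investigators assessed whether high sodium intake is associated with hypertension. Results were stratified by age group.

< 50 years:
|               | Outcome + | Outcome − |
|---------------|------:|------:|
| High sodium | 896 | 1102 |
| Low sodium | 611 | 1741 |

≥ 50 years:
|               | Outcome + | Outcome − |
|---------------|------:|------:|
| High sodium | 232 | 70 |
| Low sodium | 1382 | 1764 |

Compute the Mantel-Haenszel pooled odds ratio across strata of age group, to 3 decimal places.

OR_MH = Σ(aᵢdᵢ/nᵢ) / Σ(bᵢcᵢ/nᵢ), where nᵢ is the stratum total.
Stratum 1 (< 50 years): n = 4350; a·d/n = 896·1741/4350 = 358.6060; b·c/n = 1102·611/4350 = 154.7867
Stratum 2 (≥ 50 years): n = 3448; a·d/n = 232·1764/3448 = 118.6914; b·c/n = 70·1382/3448 = 28.0568
OR_MH = (358.6060 + 118.6914) / (154.7867 + 28.0568) = 477.2974 / 182.8435 = 2.61041

2.610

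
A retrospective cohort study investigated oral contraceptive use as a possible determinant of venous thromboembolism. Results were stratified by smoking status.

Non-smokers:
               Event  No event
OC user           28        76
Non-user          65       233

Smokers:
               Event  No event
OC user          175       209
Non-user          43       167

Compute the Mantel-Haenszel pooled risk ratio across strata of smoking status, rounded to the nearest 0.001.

RR_MH = Σ(aᵢ·n₀ᵢ/nᵢ) / Σ(cᵢ·n₁ᵢ/nᵢ), with n₁ᵢ = aᵢ+bᵢ (exposed), n₀ᵢ = cᵢ+dᵢ (unexposed), nᵢ = n₁ᵢ+n₀ᵢ.
Stratum 1 (Non-smokers): n₁ = 104, n₀ = 298, n = 402; a·n₀/n = 28·298/402 = 20.7562; c·n₁/n = 65·104/402 = 16.8159
Stratum 2 (Smokers): n₁ = 384, n₀ = 210, n = 594; a·n₀/n = 175·210/594 = 61.8687; c·n₁/n = 43·384/594 = 27.7980
RR_MH = (20.7562 + 61.8687) / (16.8159 + 27.7980) = 82.6249 / 44.6139 = 1.85200

1.852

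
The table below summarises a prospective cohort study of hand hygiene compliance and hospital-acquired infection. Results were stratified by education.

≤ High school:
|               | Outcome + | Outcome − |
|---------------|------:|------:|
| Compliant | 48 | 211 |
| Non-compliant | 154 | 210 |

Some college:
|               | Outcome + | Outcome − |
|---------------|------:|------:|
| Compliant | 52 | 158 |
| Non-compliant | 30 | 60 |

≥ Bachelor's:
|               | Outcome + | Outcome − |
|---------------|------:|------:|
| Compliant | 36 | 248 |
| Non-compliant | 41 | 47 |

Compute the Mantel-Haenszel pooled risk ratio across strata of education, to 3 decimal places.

RR_MH = Σ(aᵢ·n₀ᵢ/nᵢ) / Σ(cᵢ·n₁ᵢ/nᵢ), with n₁ᵢ = aᵢ+bᵢ (exposed), n₀ᵢ = cᵢ+dᵢ (unexposed), nᵢ = n₁ᵢ+n₀ᵢ.
Stratum 1 (≤ High school): n₁ = 259, n₀ = 364, n = 623; a·n₀/n = 48·364/623 = 28.0449; c·n₁/n = 154·259/623 = 64.0225
Stratum 2 (Some college): n₁ = 210, n₀ = 90, n = 300; a·n₀/n = 52·90/300 = 15.6000; c·n₁/n = 30·210/300 = 21.0000
Stratum 3 (≥ Bachelor's): n₁ = 284, n₀ = 88, n = 372; a·n₀/n = 36·88/372 = 8.5161; c·n₁/n = 41·284/372 = 31.3011
RR_MH = (28.0449 + 15.6000 + 8.5161) / (64.0225 + 21.0000 + 31.3011) = 52.1611 / 116.3235 = 0.44841

0.448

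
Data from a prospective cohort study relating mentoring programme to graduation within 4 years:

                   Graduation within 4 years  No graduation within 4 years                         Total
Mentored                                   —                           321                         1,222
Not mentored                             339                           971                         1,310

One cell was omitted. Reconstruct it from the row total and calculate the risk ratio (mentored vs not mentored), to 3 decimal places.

2.849

The missing cell is in the exposed row: 1222 − 321 = 901.
So a = 901, b = 321, c = 339, d = 971.
RR = [a/(a+b)] / [c/(c+d)] = (901/1222) / (339/1310) = 0.73732/0.25878 = 2.84921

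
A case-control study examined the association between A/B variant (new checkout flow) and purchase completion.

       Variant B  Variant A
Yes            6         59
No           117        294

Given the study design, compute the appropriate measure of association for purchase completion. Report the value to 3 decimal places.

0.256

Reading the table with exposure as columns: a = 6 (Variant B, case), b = 117 (Variant B, non-case), c = 59 (Variant A, case), d = 294.
This is a case-control study: participants were sampled on outcome status, so risks in the source population cannot be estimated directly — relative risk is not valid here. The odds ratio is the appropriate measure.
OR = (a·d)/(b·c) = (6 × 294) / (117 × 59) = 1764 / 6903 = 0.25554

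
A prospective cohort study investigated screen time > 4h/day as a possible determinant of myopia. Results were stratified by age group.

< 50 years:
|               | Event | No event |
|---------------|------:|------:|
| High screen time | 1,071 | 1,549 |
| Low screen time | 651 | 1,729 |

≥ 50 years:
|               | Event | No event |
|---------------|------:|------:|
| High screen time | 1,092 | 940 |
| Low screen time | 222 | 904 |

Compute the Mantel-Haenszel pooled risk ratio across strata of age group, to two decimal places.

RR_MH = Σ(aᵢ·n₀ᵢ/nᵢ) / Σ(cᵢ·n₁ᵢ/nᵢ), with n₁ᵢ = aᵢ+bᵢ (exposed), n₀ᵢ = cᵢ+dᵢ (unexposed), nᵢ = n₁ᵢ+n₀ᵢ.
Stratum 1 (< 50 years): n₁ = 2620, n₀ = 2380, n = 5000; a·n₀/n = 1071·2380/5000 = 509.7960; c·n₁/n = 651·2620/5000 = 341.1240
Stratum 2 (≥ 50 years): n₁ = 2032, n₀ = 1126, n = 3158; a·n₀/n = 1092·1126/3158 = 389.3578; c·n₁/n = 222·2032/3158 = 142.8448
RR_MH = (509.7960 + 389.3578) / (341.1240 + 142.8448) = 899.1538 / 483.9688 = 1.85788

1.86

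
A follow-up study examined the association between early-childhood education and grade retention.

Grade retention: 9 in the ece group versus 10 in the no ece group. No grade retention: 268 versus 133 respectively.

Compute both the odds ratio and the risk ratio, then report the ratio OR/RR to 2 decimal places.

From the description: a = 9, b = 268, c = 10, d = 133.
OR = (9·133)/(268·10) = 1197/2680 = 0.44664
Risk in exposed = 9/277 = 0.03249; risk in unexposed = 10/143 = 0.06993; RR = 0.46462
OR/RR = 0.44664 / 0.46462 = 0.96130
The outcome is rare in both groups, so OR ≈ RR (ratio near 1).

0.96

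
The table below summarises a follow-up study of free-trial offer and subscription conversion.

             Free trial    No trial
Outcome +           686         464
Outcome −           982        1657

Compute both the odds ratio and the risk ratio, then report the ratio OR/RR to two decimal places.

Reading the table with exposure as columns: a = 686 (Free trial, case), b = 982 (Free trial, non-case), c = 464 (No trial, case), d = 1657.
OR = (686·1657)/(982·464) = 1136702/455648 = 2.49469
Risk in exposed = 686/1668 = 0.41127; risk in unexposed = 464/2121 = 0.21876; RR = 1.87997
OR/RR = 2.49469 / 1.87997 = 1.32699
The outcome is not rare, so the OR lies further from 1 than the RR.

1.33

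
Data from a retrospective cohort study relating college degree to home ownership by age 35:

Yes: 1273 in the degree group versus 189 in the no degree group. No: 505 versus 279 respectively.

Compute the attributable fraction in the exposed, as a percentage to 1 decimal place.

43.6

From the description: a = 1273, b = 505, c = 189, d = 279.
Risk in exposed = 1273/1778 = 0.71597; risk in unexposed = 189/468 = 0.40385.
RR = 0.71597/0.40385 = 1.77289
AR% = (RR − 1)/RR × 100 = (1.77289 − 1)/1.77289 × 100 = 43.5948%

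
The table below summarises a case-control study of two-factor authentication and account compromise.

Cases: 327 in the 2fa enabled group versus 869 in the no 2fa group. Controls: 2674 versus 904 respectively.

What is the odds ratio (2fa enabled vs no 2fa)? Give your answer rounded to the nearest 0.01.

From the description: a = 327, b = 2674, c = 869, d = 904.
OR = (a·d)/(b·c) = (327 × 904) / (2674 × 869) = 295608 / 2323706 = 0.12721
Exposure is associated with lower odds of account compromise (OR = 0.13 < 1).

0.13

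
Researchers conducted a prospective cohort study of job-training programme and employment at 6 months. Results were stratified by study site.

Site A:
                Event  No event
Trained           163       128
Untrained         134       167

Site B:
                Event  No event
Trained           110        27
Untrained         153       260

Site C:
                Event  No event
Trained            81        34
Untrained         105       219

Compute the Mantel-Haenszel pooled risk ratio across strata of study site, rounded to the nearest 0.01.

RR_MH = Σ(aᵢ·n₀ᵢ/nᵢ) / Σ(cᵢ·n₁ᵢ/nᵢ), with n₁ᵢ = aᵢ+bᵢ (exposed), n₀ᵢ = cᵢ+dᵢ (unexposed), nᵢ = n₁ᵢ+n₀ᵢ.
Stratum 1 (Site A): n₁ = 291, n₀ = 301, n = 592; a·n₀/n = 163·301/592 = 82.8767; c·n₁/n = 134·291/592 = 65.8682
Stratum 2 (Site B): n₁ = 137, n₀ = 413, n = 550; a·n₀/n = 110·413/550 = 82.6000; c·n₁/n = 153·137/550 = 38.1109
Stratum 3 (Site C): n₁ = 115, n₀ = 324, n = 439; a·n₀/n = 81·324/439 = 59.7813; c·n₁/n = 105·115/439 = 27.5057
RR_MH = (82.8767 + 82.6000 + 59.7813) / (65.8682 + 38.1109 + 27.5057) = 225.2580 / 131.4848 = 1.71319

1.71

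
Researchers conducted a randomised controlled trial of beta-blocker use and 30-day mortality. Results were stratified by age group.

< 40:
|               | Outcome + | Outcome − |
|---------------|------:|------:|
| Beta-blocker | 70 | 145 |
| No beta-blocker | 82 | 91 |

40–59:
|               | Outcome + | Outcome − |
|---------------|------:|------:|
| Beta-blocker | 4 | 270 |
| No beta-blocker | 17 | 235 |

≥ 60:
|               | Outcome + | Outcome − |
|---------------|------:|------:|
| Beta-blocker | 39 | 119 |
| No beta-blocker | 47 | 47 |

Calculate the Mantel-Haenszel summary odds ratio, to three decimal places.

0.414

OR_MH = Σ(aᵢdᵢ/nᵢ) / Σ(bᵢcᵢ/nᵢ), where nᵢ is the stratum total.
Stratum 1 (< 40): n = 388; a·d/n = 70·91/388 = 16.4175; b·c/n = 145·82/388 = 30.6443
Stratum 2 (40–59): n = 526; a·d/n = 4·235/526 = 1.7871; b·c/n = 270·17/526 = 8.7262
Stratum 3 (≥ 60): n = 252; a·d/n = 39·47/252 = 7.2738; b·c/n = 119·47/252 = 22.1944
OR_MH = (16.4175 + 1.7871 + 7.2738) / (30.6443 + 8.7262 + 22.1944) = 25.4784 / 61.5650 = 0.41385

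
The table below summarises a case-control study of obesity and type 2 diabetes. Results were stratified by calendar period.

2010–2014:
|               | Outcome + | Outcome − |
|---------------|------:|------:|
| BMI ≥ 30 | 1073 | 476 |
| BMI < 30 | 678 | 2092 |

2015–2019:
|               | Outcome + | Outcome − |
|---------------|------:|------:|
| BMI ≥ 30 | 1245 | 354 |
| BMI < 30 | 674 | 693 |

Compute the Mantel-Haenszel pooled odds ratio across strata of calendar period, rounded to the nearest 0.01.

OR_MH = Σ(aᵢdᵢ/nᵢ) / Σ(bᵢcᵢ/nᵢ), where nᵢ is the stratum total.
Stratum 1 (2010–2014): n = 4319; a·d/n = 1073·2092/4319 = 519.7305; b·c/n = 476·678/4319 = 74.7229
Stratum 2 (2015–2019): n = 2966; a·d/n = 1245·693/2966 = 290.8918; b·c/n = 354·674/2966 = 80.4437
OR_MH = (519.7305 + 290.8918) / (74.7229 + 80.4437) = 810.6223 / 155.1665 = 5.22421

5.22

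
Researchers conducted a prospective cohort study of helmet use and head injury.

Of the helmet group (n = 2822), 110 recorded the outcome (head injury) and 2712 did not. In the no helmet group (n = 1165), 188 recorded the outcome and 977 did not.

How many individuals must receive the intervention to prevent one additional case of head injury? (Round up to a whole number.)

Risk in treated group = 110/2822 = 0.03898; risk in control = 188/1165 = 0.16137.
Absolute risk reduction = 0.16137 − 0.03898 = 0.12239
NNT = 1 / ARR = 1 / 0.12239 = 8.170 → round up → 9

9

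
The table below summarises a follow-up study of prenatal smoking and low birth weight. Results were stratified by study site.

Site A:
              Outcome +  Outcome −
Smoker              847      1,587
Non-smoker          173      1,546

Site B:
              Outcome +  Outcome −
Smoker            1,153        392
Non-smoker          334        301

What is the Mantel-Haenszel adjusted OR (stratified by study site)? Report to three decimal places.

3.761

OR_MH = Σ(aᵢdᵢ/nᵢ) / Σ(bᵢcᵢ/nᵢ), where nᵢ is the stratum total.
Stratum 1 (Site A): n = 4153; a·d/n = 847·1546/4153 = 315.3051; b·c/n = 1587·173/4153 = 66.1091
Stratum 2 (Site B): n = 2180; a·d/n = 1153·301/2180 = 159.1986; b·c/n = 392·334/2180 = 60.0587
OR_MH = (315.3051 + 159.1986) / (66.1091 + 60.0587) = 474.5037 / 126.1678 = 3.76089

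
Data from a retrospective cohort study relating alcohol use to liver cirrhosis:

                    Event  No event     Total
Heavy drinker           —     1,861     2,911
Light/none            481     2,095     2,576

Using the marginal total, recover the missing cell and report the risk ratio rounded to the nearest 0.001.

The missing cell is in the exposed row: 2911 − 1861 = 1050.
So a = 1050, b = 1861, c = 481, d = 2095.
RR = [a/(a+b)] / [c/(c+d)] = (1050/2911) / (481/2576) = 0.36070/0.18672 = 1.93174

1.932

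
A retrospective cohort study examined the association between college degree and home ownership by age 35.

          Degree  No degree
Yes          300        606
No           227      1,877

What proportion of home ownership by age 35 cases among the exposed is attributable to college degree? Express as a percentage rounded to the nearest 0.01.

Reading the table with exposure as columns: a = 300 (Degree, case), b = 227 (Degree, non-case), c = 606 (No degree, case), d = 1877.
Risk in exposed = 300/527 = 0.56926; risk in unexposed = 606/2483 = 0.24406.
RR = 0.56926/0.24406 = 2.33246
AR% = (RR − 1)/RR × 100 = (2.33246 − 1)/2.33246 × 100 = 57.1269%

57.13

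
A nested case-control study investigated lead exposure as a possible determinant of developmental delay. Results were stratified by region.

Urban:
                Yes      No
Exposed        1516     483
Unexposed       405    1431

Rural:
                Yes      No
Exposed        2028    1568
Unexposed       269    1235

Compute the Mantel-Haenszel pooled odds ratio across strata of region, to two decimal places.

OR_MH = Σ(aᵢdᵢ/nᵢ) / Σ(bᵢcᵢ/nᵢ), where nᵢ is the stratum total.
Stratum 1 (Urban): n = 3835; a·d/n = 1516·1431/3835 = 565.6834; b·c/n = 483·405/3835 = 51.0078
Stratum 2 (Rural): n = 5100; a·d/n = 2028·1235/5100 = 491.0941; b·c/n = 1568·269/5100 = 82.7043
OR_MH = (565.6834 + 491.0941) / (51.0078 + 82.7043) = 1056.7776 / 133.7121 = 7.90338

7.90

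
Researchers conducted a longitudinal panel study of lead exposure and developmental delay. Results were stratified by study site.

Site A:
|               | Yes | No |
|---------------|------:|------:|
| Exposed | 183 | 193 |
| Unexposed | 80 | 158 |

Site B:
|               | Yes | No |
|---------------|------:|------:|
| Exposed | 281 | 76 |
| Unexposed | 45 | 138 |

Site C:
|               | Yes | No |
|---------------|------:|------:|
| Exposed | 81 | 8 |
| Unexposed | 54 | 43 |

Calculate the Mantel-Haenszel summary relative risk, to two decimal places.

RR_MH = Σ(aᵢ·n₀ᵢ/nᵢ) / Σ(cᵢ·n₁ᵢ/nᵢ), with n₁ᵢ = aᵢ+bᵢ (exposed), n₀ᵢ = cᵢ+dᵢ (unexposed), nᵢ = n₁ᵢ+n₀ᵢ.
Stratum 1 (Site A): n₁ = 376, n₀ = 238, n = 614; a·n₀/n = 183·238/614 = 70.9349; c·n₁/n = 80·376/614 = 48.9902
Stratum 2 (Site B): n₁ = 357, n₀ = 183, n = 540; a·n₀/n = 281·183/540 = 95.2278; c·n₁/n = 45·357/540 = 29.7500
Stratum 3 (Site C): n₁ = 89, n₀ = 97, n = 186; a·n₀/n = 81·97/186 = 42.2419; c·n₁/n = 54·89/186 = 25.8387
RR_MH = (70.9349 + 95.2278 + 42.2419) / (48.9902 + 29.7500 + 25.8387) = 208.4046 / 104.5789 = 1.99280

1.99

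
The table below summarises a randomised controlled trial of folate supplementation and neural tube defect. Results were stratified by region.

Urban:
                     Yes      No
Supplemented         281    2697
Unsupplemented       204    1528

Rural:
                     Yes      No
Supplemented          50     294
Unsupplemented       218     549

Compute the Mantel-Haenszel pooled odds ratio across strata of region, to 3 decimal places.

0.664

OR_MH = Σ(aᵢdᵢ/nᵢ) / Σ(bᵢcᵢ/nᵢ), where nᵢ is the stratum total.
Stratum 1 (Urban): n = 4710; a·d/n = 281·1528/4710 = 91.1609; b·c/n = 2697·204/4710 = 116.8127
Stratum 2 (Rural): n = 1111; a·d/n = 50·549/1111 = 24.7075; b·c/n = 294·218/1111 = 57.6886
OR_MH = (91.1609 + 24.7075) / (116.8127 + 57.6886) = 115.8684 / 174.5013 = 0.66400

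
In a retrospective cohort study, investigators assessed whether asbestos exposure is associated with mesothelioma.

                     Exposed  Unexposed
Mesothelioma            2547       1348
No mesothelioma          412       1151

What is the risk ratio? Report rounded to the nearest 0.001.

Reading the table with exposure as columns: a = 2547 (Exposed, case), b = 412 (Exposed, non-case), c = 1348 (Unexposed, case), d = 1151.
Risk in exposed = 2547/2959 = 0.86076; risk in unexposed = 1348/2499 = 0.53942.
RR = 0.86076 / 0.53942 = 1.59573
The risk among the exposed is 1.60 times that among the unexposed.

1.596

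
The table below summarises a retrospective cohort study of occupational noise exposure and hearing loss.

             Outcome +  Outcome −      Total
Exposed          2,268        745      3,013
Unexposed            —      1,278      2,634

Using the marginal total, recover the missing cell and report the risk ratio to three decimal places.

The missing cell is in the unexposed row: 2634 − 1278 = 1356.
So a = 2268, b = 745, c = 1356, d = 1278.
RR = [a/(a+b)] / [c/(c+d)] = (2268/3013) / (1356/2634) = 0.75274/0.51481 = 1.46218

1.462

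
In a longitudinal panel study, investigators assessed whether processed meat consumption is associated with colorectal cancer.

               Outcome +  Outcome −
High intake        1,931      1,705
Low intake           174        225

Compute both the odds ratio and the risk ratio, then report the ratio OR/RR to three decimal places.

1.203

Cells: a = 1931, b = 1705, c = 174, d = 225.
OR = (1931·225)/(1705·174) = 434475/296670 = 1.46451
Risk in exposed = 1931/3636 = 0.53108; risk in unexposed = 174/399 = 0.43609; RR = 1.21782
OR/RR = 1.46451 / 1.21782 = 1.20257
The outcome is not rare, so the OR lies further from 1 than the RR.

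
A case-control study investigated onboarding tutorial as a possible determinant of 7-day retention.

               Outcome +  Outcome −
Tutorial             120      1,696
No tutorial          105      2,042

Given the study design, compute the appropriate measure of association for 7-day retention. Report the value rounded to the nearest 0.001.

Cells: a = 120, b = 1696, c = 105, d = 2042.
This is a case-control study: participants were sampled on outcome status, so risks in the source population cannot be estimated directly — relative risk is not valid here. The odds ratio is the appropriate measure.
OR = (a·d)/(b·c) = (120 × 2042) / (1696 × 105) = 245040 / 178080 = 1.37601

1.376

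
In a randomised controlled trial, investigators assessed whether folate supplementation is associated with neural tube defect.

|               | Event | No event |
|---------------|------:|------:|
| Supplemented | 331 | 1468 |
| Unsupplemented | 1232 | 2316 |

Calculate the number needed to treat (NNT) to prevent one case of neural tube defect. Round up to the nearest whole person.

Risk in treated group = 331/1799 = 0.18399; risk in control = 1232/3548 = 0.34724.
Absolute risk reduction = 0.34724 − 0.18399 = 0.16325
NNT = 1 / ARR = 1 / 0.16325 = 6.126 → round up → 7

7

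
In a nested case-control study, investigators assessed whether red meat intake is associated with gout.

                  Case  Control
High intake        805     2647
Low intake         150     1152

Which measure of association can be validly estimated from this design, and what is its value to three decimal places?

2.336

Cells: a = 805, b = 2647, c = 150, d = 1152.
This is a nested case-control study: participants were sampled on outcome status, so risks in the source population cannot be estimated directly — relative risk is not valid here. The odds ratio is the appropriate measure.
OR = (a·d)/(b·c) = (805 × 1152) / (2647 × 150) = 927360 / 397050 = 2.33563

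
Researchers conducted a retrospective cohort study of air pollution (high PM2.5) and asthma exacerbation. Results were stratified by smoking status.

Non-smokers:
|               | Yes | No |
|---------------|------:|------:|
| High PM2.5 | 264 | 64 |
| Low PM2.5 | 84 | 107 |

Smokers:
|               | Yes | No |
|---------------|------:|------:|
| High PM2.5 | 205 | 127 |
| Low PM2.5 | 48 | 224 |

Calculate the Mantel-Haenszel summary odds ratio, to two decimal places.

6.38

OR_MH = Σ(aᵢdᵢ/nᵢ) / Σ(bᵢcᵢ/nᵢ), where nᵢ is the stratum total.
Stratum 1 (Non-smokers): n = 519; a·d/n = 264·107/519 = 54.4277; b·c/n = 64·84/519 = 10.3584
Stratum 2 (Smokers): n = 604; a·d/n = 205·224/604 = 76.0265; b·c/n = 127·48/604 = 10.0927
OR_MH = (54.4277 + 76.0265) / (10.3584 + 10.0927) = 130.4542 / 20.4511 = 6.37884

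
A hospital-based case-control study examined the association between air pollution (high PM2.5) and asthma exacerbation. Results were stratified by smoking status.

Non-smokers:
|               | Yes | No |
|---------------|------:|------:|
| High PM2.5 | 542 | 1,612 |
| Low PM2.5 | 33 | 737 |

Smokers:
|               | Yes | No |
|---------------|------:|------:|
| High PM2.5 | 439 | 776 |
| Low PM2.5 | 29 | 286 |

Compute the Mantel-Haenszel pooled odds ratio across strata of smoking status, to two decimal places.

6.65

OR_MH = Σ(aᵢdᵢ/nᵢ) / Σ(bᵢcᵢ/nᵢ), where nᵢ is the stratum total.
Stratum 1 (Non-smokers): n = 2924; a·d/n = 542·737/2924 = 136.6122; b·c/n = 1612·33/2924 = 18.1929
Stratum 2 (Smokers): n = 1530; a·d/n = 439·286/1530 = 82.0614; b·c/n = 776·29/1530 = 14.7085
OR_MH = (136.6122 + 82.0614) / (18.1929 + 14.7085) = 218.6736 / 32.9014 = 6.64633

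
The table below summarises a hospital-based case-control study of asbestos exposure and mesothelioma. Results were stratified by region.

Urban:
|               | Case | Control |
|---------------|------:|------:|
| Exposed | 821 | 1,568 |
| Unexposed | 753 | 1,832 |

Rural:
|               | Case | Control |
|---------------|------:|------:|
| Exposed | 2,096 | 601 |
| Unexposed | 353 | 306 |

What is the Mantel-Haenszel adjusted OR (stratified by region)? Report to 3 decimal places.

1.642

OR_MH = Σ(aᵢdᵢ/nᵢ) / Σ(bᵢcᵢ/nᵢ), where nᵢ is the stratum total.
Stratum 1 (Urban): n = 4974; a·d/n = 821·1832/4974 = 302.3868; b·c/n = 1568·753/4974 = 237.3752
Stratum 2 (Rural): n = 3356; a·d/n = 2096·306/3356 = 191.1132; b·c/n = 601·353/3356 = 63.2160
OR_MH = (302.3868 + 191.1132) / (237.3752 + 63.2160) = 493.5000 / 300.5912 = 1.64176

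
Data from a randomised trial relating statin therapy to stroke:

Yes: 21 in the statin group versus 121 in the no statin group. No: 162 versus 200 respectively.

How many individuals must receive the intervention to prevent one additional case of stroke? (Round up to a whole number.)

4

Risk in treated group = 21/183 = 0.11475; risk in control = 121/321 = 0.37695.
Absolute risk reduction = 0.37695 − 0.11475 = 0.26219
NNT = 1 / ARR = 1 / 0.26219 = 3.814 → round up → 4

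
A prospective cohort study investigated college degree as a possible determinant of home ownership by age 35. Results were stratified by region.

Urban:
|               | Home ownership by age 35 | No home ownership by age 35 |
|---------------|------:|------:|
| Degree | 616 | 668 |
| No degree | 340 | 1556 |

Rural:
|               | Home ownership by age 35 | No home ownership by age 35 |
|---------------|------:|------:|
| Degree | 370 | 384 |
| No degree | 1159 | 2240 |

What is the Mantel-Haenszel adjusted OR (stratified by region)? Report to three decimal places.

2.805

OR_MH = Σ(aᵢdᵢ/nᵢ) / Σ(bᵢcᵢ/nᵢ), where nᵢ is the stratum total.
Stratum 1 (Urban): n = 3180; a·d/n = 616·1556/3180 = 301.4138; b·c/n = 668·340/3180 = 71.4214
Stratum 2 (Rural): n = 4153; a·d/n = 370·2240/4153 = 199.5666; b·c/n = 384·1159/4153 = 107.1649
OR_MH = (301.4138 + 199.5666) / (71.4214 + 107.1649) = 500.9804 / 178.5863 = 2.80526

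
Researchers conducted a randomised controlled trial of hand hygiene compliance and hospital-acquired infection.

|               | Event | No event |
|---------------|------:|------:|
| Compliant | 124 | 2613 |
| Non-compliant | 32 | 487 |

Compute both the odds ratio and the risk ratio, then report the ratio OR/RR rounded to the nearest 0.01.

Cells: a = 124, b = 2613, c = 32, d = 487.
OR = (124·487)/(2613·32) = 60388/83616 = 0.72221
Risk in exposed = 124/2737 = 0.04531; risk in unexposed = 32/519 = 0.06166; RR = 0.73479
OR/RR = 0.72221 / 0.73479 = 0.98287
The outcome is rare in both groups, so OR ≈ RR (ratio near 1).

0.98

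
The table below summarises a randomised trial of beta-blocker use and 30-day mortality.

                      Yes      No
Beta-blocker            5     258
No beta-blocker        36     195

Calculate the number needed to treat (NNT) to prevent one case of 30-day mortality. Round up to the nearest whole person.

8

Risk in treated group = 5/263 = 0.01901; risk in control = 36/231 = 0.15584.
Absolute risk reduction = 0.15584 − 0.01901 = 0.13683
NNT = 1 / ARR = 1 / 0.13683 = 7.308 → round up → 8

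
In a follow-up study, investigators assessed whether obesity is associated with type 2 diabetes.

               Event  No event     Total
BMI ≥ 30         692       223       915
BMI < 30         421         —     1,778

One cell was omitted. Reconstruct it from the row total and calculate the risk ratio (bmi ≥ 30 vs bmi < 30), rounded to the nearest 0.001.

The missing cell is in the unexposed row: 1778 − 421 = 1357.
So a = 692, b = 223, c = 421, d = 1357.
RR = [a/(a+b)] / [c/(c+d)] = (692/915) / (421/1778) = 0.75628/0.23678 = 3.19400

3.194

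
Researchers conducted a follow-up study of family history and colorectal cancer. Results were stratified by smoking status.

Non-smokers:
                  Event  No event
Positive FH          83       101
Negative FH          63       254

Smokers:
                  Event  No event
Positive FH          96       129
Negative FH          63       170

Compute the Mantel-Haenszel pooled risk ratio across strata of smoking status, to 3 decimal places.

RR_MH = Σ(aᵢ·n₀ᵢ/nᵢ) / Σ(cᵢ·n₁ᵢ/nᵢ), with n₁ᵢ = aᵢ+bᵢ (exposed), n₀ᵢ = cᵢ+dᵢ (unexposed), nᵢ = n₁ᵢ+n₀ᵢ.
Stratum 1 (Non-smokers): n₁ = 184, n₀ = 317, n = 501; a·n₀/n = 83·317/501 = 52.5170; c·n₁/n = 63·184/501 = 23.1377
Stratum 2 (Smokers): n₁ = 225, n₀ = 233, n = 458; a·n₀/n = 96·233/458 = 48.8384; c·n₁/n = 63·225/458 = 30.9498
RR_MH = (52.5170 + 48.8384) / (23.1377 + 30.9498) = 101.3554 / 54.0875 = 1.87392

1.874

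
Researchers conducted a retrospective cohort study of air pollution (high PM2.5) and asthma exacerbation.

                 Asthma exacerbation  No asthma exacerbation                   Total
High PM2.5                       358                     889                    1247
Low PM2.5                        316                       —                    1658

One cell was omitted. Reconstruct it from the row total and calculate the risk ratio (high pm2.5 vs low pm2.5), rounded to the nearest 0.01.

1.51

The missing cell is in the unexposed row: 1658 − 316 = 1342.
So a = 358, b = 889, c = 316, d = 1342.
RR = [a/(a+b)] / [c/(c+d)] = (358/1247) / (316/1658) = 0.28709/0.19059 = 1.50631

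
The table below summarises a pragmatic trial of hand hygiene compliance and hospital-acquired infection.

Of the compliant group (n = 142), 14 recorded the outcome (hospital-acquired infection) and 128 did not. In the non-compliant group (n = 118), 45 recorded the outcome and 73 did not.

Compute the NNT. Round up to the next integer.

Risk in treated group = 14/142 = 0.09859; risk in control = 45/118 = 0.38136.
Absolute risk reduction = 0.38136 − 0.09859 = 0.28276
NNT = 1 / ARR = 1 / 0.28276 = 3.537 → round up → 4

4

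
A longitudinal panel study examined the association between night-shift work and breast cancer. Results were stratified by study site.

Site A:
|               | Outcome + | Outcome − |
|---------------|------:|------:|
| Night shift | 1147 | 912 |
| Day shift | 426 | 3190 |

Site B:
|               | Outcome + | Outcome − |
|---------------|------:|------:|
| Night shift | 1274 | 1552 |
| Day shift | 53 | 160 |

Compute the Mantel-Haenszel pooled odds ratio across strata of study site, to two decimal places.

OR_MH = Σ(aᵢdᵢ/nᵢ) / Σ(bᵢcᵢ/nᵢ), where nᵢ is the stratum total.
Stratum 1 (Site A): n = 5675; a·d/n = 1147·3190/5675 = 644.7454; b·c/n = 912·426/5675 = 68.4603
Stratum 2 (Site B): n = 3039; a·d/n = 1274·160/3039 = 67.0747; b·c/n = 1552·53/3039 = 27.0668
OR_MH = (644.7454 + 67.0747) / (68.4603 + 27.0668) = 711.8201 / 95.5271 = 7.45150

7.45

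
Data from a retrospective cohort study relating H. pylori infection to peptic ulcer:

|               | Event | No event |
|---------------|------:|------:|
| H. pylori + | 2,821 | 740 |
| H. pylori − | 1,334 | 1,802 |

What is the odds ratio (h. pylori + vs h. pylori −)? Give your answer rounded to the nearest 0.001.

5.150

Cells: a = 2821, b = 740, c = 1334, d = 1802.
OR = (a·d)/(b·c) = (2821 × 1802) / (740 × 1334) = 5083442 / 987160 = 5.14956
The odds of peptic ulcer are about 5.15 times as high in the h. pylori + group.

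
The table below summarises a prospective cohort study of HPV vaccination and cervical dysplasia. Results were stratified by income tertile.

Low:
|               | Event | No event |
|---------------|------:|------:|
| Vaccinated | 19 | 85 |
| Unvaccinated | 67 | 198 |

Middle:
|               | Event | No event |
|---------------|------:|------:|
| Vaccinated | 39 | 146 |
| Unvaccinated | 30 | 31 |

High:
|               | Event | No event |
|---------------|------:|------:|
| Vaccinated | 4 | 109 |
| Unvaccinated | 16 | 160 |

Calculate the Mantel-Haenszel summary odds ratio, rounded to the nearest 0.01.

OR_MH = Σ(aᵢdᵢ/nᵢ) / Σ(bᵢcᵢ/nᵢ), where nᵢ is the stratum total.
Stratum 1 (Low): n = 369; a·d/n = 19·198/369 = 10.1951; b·c/n = 85·67/369 = 15.4336
Stratum 2 (Middle): n = 246; a·d/n = 39·31/246 = 4.9146; b·c/n = 146·30/246 = 17.8049
Stratum 3 (High): n = 289; a·d/n = 4·160/289 = 2.2145; b·c/n = 109·16/289 = 6.0346
OR_MH = (10.1951 + 4.9146 + 2.2145) / (15.4336 + 17.8049 + 6.0346) = 17.3243 / 39.2731 = 0.44112

0.44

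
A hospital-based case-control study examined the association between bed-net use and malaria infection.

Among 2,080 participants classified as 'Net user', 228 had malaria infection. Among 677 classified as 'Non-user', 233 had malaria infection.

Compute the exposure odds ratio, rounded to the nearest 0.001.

From the description: a = 228, b = 1852, c = 233, d = 444.
OR = (a·d)/(b·c) = (228 × 444) / (1852 × 233) = 101232 / 431516 = 0.23460
Exposure is associated with lower odds of malaria infection (OR = 0.23 < 1).

0.235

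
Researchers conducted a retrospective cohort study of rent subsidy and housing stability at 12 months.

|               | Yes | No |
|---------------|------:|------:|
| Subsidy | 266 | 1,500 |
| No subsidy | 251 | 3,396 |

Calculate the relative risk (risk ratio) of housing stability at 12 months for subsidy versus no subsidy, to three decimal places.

Cells: a = 266, b = 1500, c = 251, d = 3396.
Risk in exposed = 266/1766 = 0.15062; risk in unexposed = 251/3647 = 0.06882.
RR = 0.15062 / 0.06882 = 2.18853
The risk among the exposed is 2.19 times that among the unexposed.

2.189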